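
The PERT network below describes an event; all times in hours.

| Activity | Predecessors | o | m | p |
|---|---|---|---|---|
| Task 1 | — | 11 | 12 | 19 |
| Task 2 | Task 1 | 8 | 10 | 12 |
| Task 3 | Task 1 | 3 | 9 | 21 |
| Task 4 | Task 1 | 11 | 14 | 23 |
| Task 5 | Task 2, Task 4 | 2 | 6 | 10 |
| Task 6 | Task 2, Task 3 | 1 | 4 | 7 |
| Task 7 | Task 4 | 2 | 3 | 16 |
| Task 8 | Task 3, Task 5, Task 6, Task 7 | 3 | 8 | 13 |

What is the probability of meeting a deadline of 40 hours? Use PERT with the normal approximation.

te_Task 1 = (11 + 4·12 + 19)/6 = 78/6 = 13; σ²_Task 1 = ((19−11)/6)² = 1.778
te_Task 2 = (8 + 4·10 + 12)/6 = 60/6 = 10; σ²_Task 2 = ((12−8)/6)² = 0.444
te_Task 3 = (3 + 4·9 + 21)/6 = 60/6 = 10; σ²_Task 3 = ((21−3)/6)² = 9.000
te_Task 4 = (11 + 4·14 + 23)/6 = 90/6 = 15; σ²_Task 4 = ((23−11)/6)² = 4.000
te_Task 5 = (2 + 4·6 + 10)/6 = 36/6 = 6; σ²_Task 5 = ((10−2)/6)² = 1.778
te_Task 6 = (1 + 4·4 + 7)/6 = 24/6 = 4; σ²_Task 6 = ((7−1)/6)² = 1.000
te_Task 7 = (2 + 4·3 + 16)/6 = 30/6 = 5; σ²_Task 7 = ((16−2)/6)² = 5.444
te_Task 8 = (3 + 4·8 + 13)/6 = 48/6 = 8; σ²_Task 8 = ((13−3)/6)² = 2.778

Forward pass:
ES_Task 1 = 0; EF_Task 1 = 13
ES_Task 2 = 13; EF_Task 2 = 13+10 = 23
ES_Task 3 = 13; EF_Task 3 = 13+10 = 23
ES_Task 4 = 13; EF_Task 4 = 13+15 = 28
ES_Task 5 = max(EF_Task 2=23, EF_Task 4=28) = 28; EF_Task 5 = 28+6 = 34
ES_Task 6 = max(EF_Task 2=23, EF_Task 3=23) = 23; EF_Task 6 = 23+4 = 27
ES_Task 7 = 28; EF_Task 7 = 28+5 = 33
ES_Task 8 = max(EF_Task 3=23, EF_Task 5=34, EF_Task 6=27, EF_Task 7=33) = 34; EF_Task 8 = 34+8 = 42
Expected project duration μ = 42 hours. Critical path: Task 1 → Task 4 → Task 5 → Task 8.

Variance along critical path = 1.778 + 4.000 + 1.778 + 2.778 = 10.333; σ = √10.333 = 3.215 hours.
Z = (40 − 42) / 3.215 = -0.622
P(T ≤ 40) = Φ(-0.622) ≈ 0.267

0.267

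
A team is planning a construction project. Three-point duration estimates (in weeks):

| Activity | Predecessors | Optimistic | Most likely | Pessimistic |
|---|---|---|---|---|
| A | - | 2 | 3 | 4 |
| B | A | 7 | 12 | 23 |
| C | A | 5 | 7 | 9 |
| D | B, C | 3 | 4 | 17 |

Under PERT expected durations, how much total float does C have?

te_A = (2 + 4·3 + 4)/6 = 18/6 = 3
te_B = (7 + 4·12 + 23)/6 = 78/6 = 13
te_C = (5 + 4·7 + 9)/6 = 42/6 = 7
te_D = (3 + 4·4 + 17)/6 = 36/6 = 6

Forward pass:
ES_A = 0; EF_A = 3
ES_B = 3; EF_B = 3+13 = 16
ES_C = 3; EF_C = 3+7 = 10
ES_D = max(EF_B=16, EF_C=10) = 16; EF_D = 16+6 = 22
Expected project duration μ = 22 weeks. Critical path: A → B → D.

Backward pass:
LF_D = 22; LS_D = 22−6 = 16
LF_C = LS_D = 16; LS_C = 16−7 = 9
LF_B = LS_D = 16; LS_B = 16−13 = 3
LF_A = min(LS_B=3, LS_C=9) = 3; LS_A = 3−3 = 0
Slack_C = LS_C − ES_C = 9 − 3 = 6

6 weeks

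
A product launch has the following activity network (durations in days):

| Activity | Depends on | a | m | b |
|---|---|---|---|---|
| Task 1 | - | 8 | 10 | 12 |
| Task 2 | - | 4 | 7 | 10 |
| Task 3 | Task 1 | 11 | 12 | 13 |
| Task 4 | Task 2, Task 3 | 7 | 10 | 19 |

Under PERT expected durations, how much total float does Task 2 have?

te_Task 1 = (8 + 4·10 + 12)/6 = 60/6 = 10
te_Task 2 = (4 + 4·7 + 10)/6 = 42/6 = 7
te_Task 3 = (11 + 4·12 + 13)/6 = 72/6 = 12
te_Task 4 = (7 + 4·10 + 19)/6 = 66/6 = 11

Forward pass:
ES_Task 1 = 0; EF_Task 1 = 10
ES_Task 2 = 0; EF_Task 2 = 7
ES_Task 3 = 10; EF_Task 3 = 10+12 = 22
ES_Task 4 = max(EF_Task 2=7, EF_Task 3=22) = 22; EF_Task 4 = 22+11 = 33
Expected project duration μ = 33 days. Critical path: Task 1 → Task 3 → Task 4.

Backward pass:
LF_Task 4 = 33; LS_Task 4 = 33−11 = 22
LF_Task 3 = LS_Task 4 = 22; LS_Task 3 = 22−12 = 10
LF_Task 2 = LS_Task 4 = 22; LS_Task 2 = 22−7 = 15
LF_Task 1 = LS_Task 3 = 10; LS_Task 1 = 10−10 = 0
Slack_Task 2 = LS_Task 2 − ES_Task 2 = 15 − 0 = 15

15 days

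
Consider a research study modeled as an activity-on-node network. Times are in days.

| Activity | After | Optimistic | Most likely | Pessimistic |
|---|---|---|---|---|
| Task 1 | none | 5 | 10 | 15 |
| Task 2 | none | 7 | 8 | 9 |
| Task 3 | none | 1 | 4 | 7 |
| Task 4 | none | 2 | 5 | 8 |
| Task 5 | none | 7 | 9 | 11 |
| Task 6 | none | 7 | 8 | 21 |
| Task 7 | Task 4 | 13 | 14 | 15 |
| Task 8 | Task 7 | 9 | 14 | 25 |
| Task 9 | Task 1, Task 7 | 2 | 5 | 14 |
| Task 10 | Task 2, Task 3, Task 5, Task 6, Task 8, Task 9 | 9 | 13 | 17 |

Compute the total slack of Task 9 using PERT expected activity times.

te_Task 1 = (5 + 4·10 + 15)/6 = 60/6 = 10
te_Task 2 = (7 + 4·8 + 9)/6 = 48/6 = 8
te_Task 3 = (1 + 4·4 + 7)/6 = 24/6 = 4
te_Task 4 = (2 + 4·5 + 8)/6 = 30/6 = 5
te_Task 5 = (7 + 4·9 + 11)/6 = 54/6 = 9
te_Task 6 = (7 + 4·8 + 21)/6 = 60/6 = 10
te_Task 7 = (13 + 4·14 + 15)/6 = 84/6 = 14
te_Task 8 = (9 + 4·14 + 25)/6 = 90/6 = 15
te_Task 9 = (2 + 4·5 + 14)/6 = 36/6 = 6
te_Task 10 = (9 + 4·13 + 17)/6 = 78/6 = 13

Forward pass:
ES_Task 1 = 0; EF_Task 1 = 10
ES_Task 2 = 0; EF_Task 2 = 8
ES_Task 3 = 0; EF_Task 3 = 4
ES_Task 4 = 0; EF_Task 4 = 5
ES_Task 5 = 0; EF_Task 5 = 9
ES_Task 6 = 0; EF_Task 6 = 10
ES_Task 7 = 5; EF_Task 7 = 5+14 = 19
ES_Task 8 = 19; EF_Task 8 = 19+15 = 34
ES_Task 9 = max(EF_Task 1=10, EF_Task 7=19) = 19; EF_Task 9 = 19+6 = 25
ES_Task 10 = max(EF_Task 2=8, EF_Task 3=4, EF_Task 5=9, EF_Task 6=10, EF_Task 8=34, EF_Task 9=25) = 34; EF_Task 10 = 34+13 = 47
Expected project duration μ = 47 days. Critical path: Task 4 → Task 7 → Task 8 → Task 10.

Backward pass:
LF_Task 10 = 47; LS_Task 10 = 47−13 = 34
LF_Task 9 = LS_Task 10 = 34; LS_Task 9 = 34−6 = 28
LF_Task 8 = LS_Task 10 = 34; LS_Task 8 = 34−15 = 19
LF_Task 7 = min(LS_Task 8=19, LS_Task 9=28) = 19; LS_Task 7 = 19−14 = 5
LF_Task 6 = LS_Task 10 = 34; LS_Task 6 = 34−10 = 24
LF_Task 5 = LS_Task 10 = 34; LS_Task 5 = 34−9 = 25
LF_Task 4 = LS_Task 7 = 5; LS_Task 4 = 5−5 = 0
LF_Task 3 = LS_Task 10 = 34; LS_Task 3 = 34−4 = 30
LF_Task 2 = LS_Task 10 = 34; LS_Task 2 = 34−8 = 26
LF_Task 1 = LS_Task 9 = 28; LS_Task 1 = 28−10 = 18
Slack_Task 9 = LS_Task 9 − ES_Task 9 = 28 − 19 = 9

9 days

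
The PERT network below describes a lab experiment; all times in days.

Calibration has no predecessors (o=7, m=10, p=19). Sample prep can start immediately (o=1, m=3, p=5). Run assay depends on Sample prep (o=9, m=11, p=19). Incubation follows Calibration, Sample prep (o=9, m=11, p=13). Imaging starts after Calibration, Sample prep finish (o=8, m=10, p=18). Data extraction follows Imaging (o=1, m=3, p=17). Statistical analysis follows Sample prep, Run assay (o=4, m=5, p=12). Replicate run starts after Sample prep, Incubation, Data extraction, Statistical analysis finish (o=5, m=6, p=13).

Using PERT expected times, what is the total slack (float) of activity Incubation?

te_Calibration = (7 + 4·10 + 19)/6 = 66/6 = 11
te_Sample prep = (1 + 4·3 + 5)/6 = 18/6 = 3
te_Run assay = (9 + 4·11 + 19)/6 = 72/6 = 12
te_Incubation = (9 + 4·11 + 13)/6 = 66/6 = 11
te_Imaging = (8 + 4·10 + 18)/6 = 66/6 = 11
te_Data extraction = (1 + 4·3 + 17)/6 = 30/6 = 5
te_Statistical analysis = (4 + 4·5 + 12)/6 = 36/6 = 6
te_Replicate run = (5 + 4·6 + 13)/6 = 42/6 = 7

Forward pass:
ES_Calibration = 0; EF_Calibration = 11
ES_Sample prep = 0; EF_Sample prep = 3
ES_Run assay = 3; EF_Run assay = 3+12 = 15
ES_Incubation = max(EF_Calibration=11, EF_Sample prep=3) = 11; EF_Incubation = 11+11 = 22
ES_Imaging = max(EF_Calibration=11, EF_Sample prep=3) = 11; EF_Imaging = 11+11 = 22
ES_Data extraction = 22; EF_Data extraction = 22+5 = 27
ES_Statistical analysis = max(EF_Sample prep=3, EF_Run assay=15) = 15; EF_Statistical analysis = 15+6 = 21
ES_Replicate run = max(EF_Sample prep=3, EF_Incubation=22, EF_Data extraction=27, EF_Statistical analysis=21) = 27; EF_Replicate run = 27+7 = 34
Expected project duration μ = 34 days. Critical path: Calibration → Imaging → Data extraction → Replicate run.

Backward pass:
LF_Replicate run = 34; LS_Replicate run = 34−7 = 27
LF_Statistical analysis = LS_Replicate run = 27; LS_Statistical analysis = 27−6 = 21
LF_Data extraction = LS_Replicate run = 27; LS_Data extraction = 27−5 = 22
LF_Imaging = LS_Data extraction = 22; LS_Imaging = 22−11 = 11
LF_Incubation = LS_Replicate run = 27; LS_Incubation = 27−11 = 16
LF_Run assay = LS_Statistical analysis = 21; LS_Run assay = 21−12 = 9
LF_Sample prep = min(LS_Run assay=9, LS_Incubation=16, LS_Imaging=11, LS_Statistical analysis=21, LS_Replicate run=27) = 9; LS_Sample prep = 9−3 = 6
LF_Calibration = min(LS_Incubation=16, LS_Imaging=11) = 11; LS_Calibration = 11−11 = 0
Slack_Incubation = LS_Incubation − ES_Incubation = 16 − 11 = 5

5 days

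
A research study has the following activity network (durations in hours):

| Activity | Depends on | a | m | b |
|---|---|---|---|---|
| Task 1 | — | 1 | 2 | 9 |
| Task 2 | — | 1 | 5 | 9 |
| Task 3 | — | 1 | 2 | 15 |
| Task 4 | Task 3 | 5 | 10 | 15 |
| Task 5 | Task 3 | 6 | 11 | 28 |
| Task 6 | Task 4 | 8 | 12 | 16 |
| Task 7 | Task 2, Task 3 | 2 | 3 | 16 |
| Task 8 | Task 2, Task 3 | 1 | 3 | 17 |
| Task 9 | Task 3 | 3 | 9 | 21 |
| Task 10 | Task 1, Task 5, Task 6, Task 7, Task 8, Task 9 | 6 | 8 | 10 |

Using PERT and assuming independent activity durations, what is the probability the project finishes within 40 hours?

0.968

te_Task 1 = (1 + 4·2 + 9)/6 = 18/6 = 3; σ²_Task 1 = ((9−1)/6)² = 1.778
te_Task 2 = (1 + 4·5 + 9)/6 = 30/6 = 5; σ²_Task 2 = ((9−1)/6)² = 1.778
te_Task 3 = (1 + 4·2 + 15)/6 = 24/6 = 4; σ²_Task 3 = ((15−1)/6)² = 5.444
te_Task 4 = (5 + 4·10 + 15)/6 = 60/6 = 10; σ²_Task 4 = ((15−5)/6)² = 2.778
te_Task 5 = (6 + 4·11 + 28)/6 = 78/6 = 13; σ²_Task 5 = ((28−6)/6)² = 13.444
te_Task 6 = (8 + 4·12 + 16)/6 = 72/6 = 12; σ²_Task 6 = ((16−8)/6)² = 1.778
te_Task 7 = (2 + 4·3 + 16)/6 = 30/6 = 5; σ²_Task 7 = ((16−2)/6)² = 5.444
te_Task 8 = (1 + 4·3 + 17)/6 = 30/6 = 5; σ²_Task 8 = ((17−1)/6)² = 7.111
te_Task 9 = (3 + 4·9 + 21)/6 = 60/6 = 10; σ²_Task 9 = ((21−3)/6)² = 9.000
te_Task 10 = (6 + 4·8 + 10)/6 = 48/6 = 8; σ²_Task 10 = ((10−6)/6)² = 0.444

Forward pass:
ES_Task 1 = 0; EF_Task 1 = 3
ES_Task 2 = 0; EF_Task 2 = 5
ES_Task 3 = 0; EF_Task 3 = 4
ES_Task 4 = 4; EF_Task 4 = 4+10 = 14
ES_Task 5 = 4; EF_Task 5 = 4+13 = 17
ES_Task 6 = 14; EF_Task 6 = 14+12 = 26
ES_Task 7 = max(EF_Task 2=5, EF_Task 3=4) = 5; EF_Task 7 = 5+5 = 10
ES_Task 8 = max(EF_Task 2=5, EF_Task 3=4) = 5; EF_Task 8 = 5+5 = 10
ES_Task 9 = 4; EF_Task 9 = 4+10 = 14
ES_Task 10 = max(EF_Task 1=3, EF_Task 5=17, EF_Task 6=26, EF_Task 7=10, EF_Task 8=10, EF_Task 9=14) = 26; EF_Task 10 = 26+8 = 34
Expected project duration μ = 34 hours. Critical path: Task 3 → Task 4 → Task 6 → Task 10.

Variance along critical path = 5.444 + 2.778 + 1.778 + 0.444 = 10.444; σ = √10.444 = 3.232 hours.
Z = (40 − 34) / 3.232 = 1.857
P(T ≤ 40) = Φ(1.857) ≈ 0.968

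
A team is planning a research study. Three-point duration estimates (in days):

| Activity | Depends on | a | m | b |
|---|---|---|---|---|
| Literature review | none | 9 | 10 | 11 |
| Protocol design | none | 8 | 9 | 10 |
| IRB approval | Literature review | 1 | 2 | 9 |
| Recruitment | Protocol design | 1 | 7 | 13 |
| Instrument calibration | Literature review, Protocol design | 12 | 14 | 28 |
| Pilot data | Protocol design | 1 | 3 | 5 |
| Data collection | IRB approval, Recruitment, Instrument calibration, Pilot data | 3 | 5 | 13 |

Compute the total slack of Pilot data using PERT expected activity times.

14 days

te_Literature review = (9 + 4·10 + 11)/6 = 60/6 = 10
te_Protocol design = (8 + 4·9 + 10)/6 = 54/6 = 9
te_IRB approval = (1 + 4·2 + 9)/6 = 18/6 = 3
te_Recruitment = (1 + 4·7 + 13)/6 = 42/6 = 7
te_Instrument calibration = (12 + 4·14 + 28)/6 = 96/6 = 16
te_Pilot data = (1 + 4·3 + 5)/6 = 18/6 = 3
te_Data collection = (3 + 4·5 + 13)/6 = 36/6 = 6

Forward pass:
ES_Literature review = 0; EF_Literature review = 10
ES_Protocol design = 0; EF_Protocol design = 9
ES_IRB approval = 10; EF_IRB approval = 10+3 = 13
ES_Recruitment = 9; EF_Recruitment = 9+7 = 16
ES_Instrument calibration = max(EF_Literature review=10, EF_Protocol design=9) = 10; EF_Instrument calibration = 10+16 = 26
ES_Pilot data = 9; EF_Pilot data = 9+3 = 12
ES_Data collection = max(EF_IRB approval=13, EF_Recruitment=16, EF_Instrument calibration=26, EF_Pilot data=12) = 26; EF_Data collection = 26+6 = 32
Expected project duration μ = 32 days. Critical path: Literature review → Instrument calibration → Data collection.

Backward pass:
LF_Data collection = 32; LS_Data collection = 32−6 = 26
LF_Pilot data = LS_Data collection = 26; LS_Pilot data = 26−3 = 23
LF_Instrument calibration = LS_Data collection = 26; LS_Instrument calibration = 26−16 = 10
LF_Recruitment = LS_Data collection = 26; LS_Recruitment = 26−7 = 19
LF_IRB approval = LS_Data collection = 26; LS_IRB approval = 26−3 = 23
LF_Protocol design = min(LS_Recruitment=19, LS_Instrument calibration=10, LS_Pilot data=23) = 10; LS_Protocol design = 10−9 = 1
LF_Literature review = min(LS_IRB approval=23, LS_Instrument calibration=10) = 10; LS_Literature review = 10−10 = 0
Slack_Pilot data = LS_Pilot data − ES_Pilot data = 23 − 9 = 14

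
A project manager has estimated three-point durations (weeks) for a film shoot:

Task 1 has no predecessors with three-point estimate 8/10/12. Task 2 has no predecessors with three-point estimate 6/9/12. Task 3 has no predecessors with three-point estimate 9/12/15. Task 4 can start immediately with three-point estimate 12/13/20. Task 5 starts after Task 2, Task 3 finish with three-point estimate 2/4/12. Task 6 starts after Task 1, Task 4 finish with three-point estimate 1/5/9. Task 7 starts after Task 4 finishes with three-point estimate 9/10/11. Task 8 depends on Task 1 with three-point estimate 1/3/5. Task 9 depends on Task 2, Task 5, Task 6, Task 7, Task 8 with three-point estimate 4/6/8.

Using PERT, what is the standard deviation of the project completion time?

1.53 weeks

te_Task 1 = (8 + 4·10 + 12)/6 = 60/6 = 10; σ²_Task 1 = ((12−8)/6)² = 0.444
te_Task 2 = (6 + 4·9 + 12)/6 = 54/6 = 9; σ²_Task 2 = ((12−6)/6)² = 1.000
te_Task 3 = (9 + 4·12 + 15)/6 = 72/6 = 12; σ²_Task 3 = ((15−9)/6)² = 1.000
te_Task 4 = (12 + 4·13 + 20)/6 = 84/6 = 14; σ²_Task 4 = ((20−12)/6)² = 1.778
te_Task 5 = (2 + 4·4 + 12)/6 = 30/6 = 5; σ²_Task 5 = ((12−2)/6)² = 2.778
te_Task 6 = (1 + 4·5 + 9)/6 = 30/6 = 5; σ²_Task 6 = ((9−1)/6)² = 1.778
te_Task 7 = (9 + 4·10 + 11)/6 = 60/6 = 10; σ²_Task 7 = ((11−9)/6)² = 0.111
te_Task 8 = (1 + 4·3 + 5)/6 = 18/6 = 3; σ²_Task 8 = ((5−1)/6)² = 0.444
te_Task 9 = (4 + 4·6 + 8)/6 = 36/6 = 6; σ²_Task 9 = ((8−4)/6)² = 0.444

Forward pass:
ES_Task 1 = 0; EF_Task 1 = 10
ES_Task 2 = 0; EF_Task 2 = 9
ES_Task 3 = 0; EF_Task 3 = 12
ES_Task 4 = 0; EF_Task 4 = 14
ES_Task 5 = max(EF_Task 2=9, EF_Task 3=12) = 12; EF_Task 5 = 12+5 = 17
ES_Task 6 = max(EF_Task 1=10, EF_Task 4=14) = 14; EF_Task 6 = 14+5 = 19
ES_Task 7 = 14; EF_Task 7 = 14+10 = 24
ES_Task 8 = 10; EF_Task 8 = 10+3 = 13
ES_Task 9 = max(EF_Task 2=9, EF_Task 5=17, EF_Task 6=19, EF_Task 7=24, EF_Task 8=13) = 24; EF_Task 9 = 24+6 = 30
Expected project duration μ = 30 weeks. Critical path: Task 4 → Task 7 → Task 9.

Variance along critical path = 1.778 + 0.111 + 0.444 = 2.333
σ = √2.333 = 1.528 weeks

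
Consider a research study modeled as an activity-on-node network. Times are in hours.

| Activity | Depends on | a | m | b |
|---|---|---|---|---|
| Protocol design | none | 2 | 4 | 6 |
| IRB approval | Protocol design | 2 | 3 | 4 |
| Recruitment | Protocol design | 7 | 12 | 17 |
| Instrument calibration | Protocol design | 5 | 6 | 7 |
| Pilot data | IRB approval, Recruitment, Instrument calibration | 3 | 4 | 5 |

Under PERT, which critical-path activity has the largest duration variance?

te_Protocol design = (2 + 4·4 + 6)/6 = 24/6 = 4; σ²_Protocol design = ((6−2)/6)² = 0.444
te_IRB approval = (2 + 4·3 + 4)/6 = 18/6 = 3; σ²_IRB approval = ((4−2)/6)² = 0.111
te_Recruitment = (7 + 4·12 + 17)/6 = 72/6 = 12; σ²_Recruitment = ((17−7)/6)² = 2.778
te_Instrument calibration = (5 + 4·6 + 7)/6 = 36/6 = 6; σ²_Instrument calibration = ((7−5)/6)² = 0.111
te_Pilot data = (3 + 4·4 + 5)/6 = 24/6 = 4; σ²_Pilot data = ((5−3)/6)² = 0.111

Forward pass:
ES_Protocol design = 0; EF_Protocol design = 4
ES_IRB approval = 4; EF_IRB approval = 4+3 = 7
ES_Recruitment = 4; EF_Recruitment = 4+12 = 16
ES_Instrument calibration = 4; EF_Instrument calibration = 4+6 = 10
ES_Pilot data = max(EF_IRB approval=7, EF_Recruitment=16, EF_Instrument calibration=10) = 16; EF_Pilot data = 16+4 = 20
Expected project duration μ = 20 hours. Critical path: Protocol design → Recruitment → Pilot data.

Variances on critical path: σ²_Protocol design=0.444, σ²_Recruitment=2.778, σ²_Pilot data=0.111.
Largest is σ²_Recruitment = 2.778.

Recruitment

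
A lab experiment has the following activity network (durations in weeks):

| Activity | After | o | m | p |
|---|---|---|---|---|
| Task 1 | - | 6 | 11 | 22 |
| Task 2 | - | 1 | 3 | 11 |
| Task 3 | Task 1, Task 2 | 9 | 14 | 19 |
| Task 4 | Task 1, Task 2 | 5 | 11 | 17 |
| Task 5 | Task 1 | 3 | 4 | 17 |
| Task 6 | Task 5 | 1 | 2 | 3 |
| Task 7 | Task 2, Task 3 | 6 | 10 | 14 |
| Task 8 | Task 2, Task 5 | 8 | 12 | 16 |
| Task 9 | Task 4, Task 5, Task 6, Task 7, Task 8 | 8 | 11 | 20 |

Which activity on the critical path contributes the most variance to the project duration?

te_Task 1 = (6 + 4·11 + 22)/6 = 72/6 = 12; σ²_Task 1 = ((22−6)/6)² = 7.111
te_Task 2 = (1 + 4·3 + 11)/6 = 24/6 = 4; σ²_Task 2 = ((11−1)/6)² = 2.778
te_Task 3 = (9 + 4·14 + 19)/6 = 84/6 = 14; σ²_Task 3 = ((19−9)/6)² = 2.778
te_Task 4 = (5 + 4·11 + 17)/6 = 66/6 = 11; σ²_Task 4 = ((17−5)/6)² = 4.000
te_Task 5 = (3 + 4·4 + 17)/6 = 36/6 = 6; σ²_Task 5 = ((17−3)/6)² = 5.444
te_Task 6 = (1 + 4·2 + 3)/6 = 12/6 = 2; σ²_Task 6 = ((3−1)/6)² = 0.111
te_Task 7 = (6 + 4·10 + 14)/6 = 60/6 = 10; σ²_Task 7 = ((14−6)/6)² = 1.778
te_Task 8 = (8 + 4·12 + 16)/6 = 72/6 = 12; σ²_Task 8 = ((16−8)/6)² = 1.778
te_Task 9 = (8 + 4·11 + 20)/6 = 72/6 = 12; σ²_Task 9 = ((20−8)/6)² = 4.000

Forward pass:
ES_Task 1 = 0; EF_Task 1 = 12
ES_Task 2 = 0; EF_Task 2 = 4
ES_Task 3 = max(EF_Task 1=12, EF_Task 2=4) = 12; EF_Task 3 = 12+14 = 26
ES_Task 4 = max(EF_Task 1=12, EF_Task 2=4) = 12; EF_Task 4 = 12+11 = 23
ES_Task 5 = 12; EF_Task 5 = 12+6 = 18
ES_Task 6 = 18; EF_Task 6 = 18+2 = 20
ES_Task 7 = max(EF_Task 2=4, EF_Task 3=26) = 26; EF_Task 7 = 26+10 = 36
ES_Task 8 = max(EF_Task 2=4, EF_Task 5=18) = 18; EF_Task 8 = 18+12 = 30
ES_Task 9 = max(EF_Task 4=23, EF_Task 5=18, EF_Task 6=20, EF_Task 7=36, EF_Task 8=30) = 36; EF_Task 9 = 36+12 = 48
Expected project duration μ = 48 weeks. Critical path: Task 1 → Task 3 → Task 7 → Task 9.

Variances on critical path: σ²_Task 1=7.111, σ²_Task 3=2.778, σ²_Task 7=1.778, σ²_Task 9=4.000.
Largest is σ²_Task 1 = 7.111.

Task 1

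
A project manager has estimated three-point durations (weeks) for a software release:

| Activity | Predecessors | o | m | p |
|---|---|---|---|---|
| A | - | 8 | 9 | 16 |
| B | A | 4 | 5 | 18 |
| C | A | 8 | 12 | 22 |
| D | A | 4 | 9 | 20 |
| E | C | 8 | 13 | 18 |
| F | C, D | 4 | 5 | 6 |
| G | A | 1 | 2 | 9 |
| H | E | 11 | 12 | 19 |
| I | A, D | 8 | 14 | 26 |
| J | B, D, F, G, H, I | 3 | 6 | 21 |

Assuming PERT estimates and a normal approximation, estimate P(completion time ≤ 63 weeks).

te_A = (8 + 4·9 + 16)/6 = 60/6 = 10; σ²_A = ((16−8)/6)² = 1.778
te_B = (4 + 4·5 + 18)/6 = 42/6 = 7; σ²_B = ((18−4)/6)² = 5.444
te_C = (8 + 4·12 + 22)/6 = 78/6 = 13; σ²_C = ((22−8)/6)² = 5.444
te_D = (4 + 4·9 + 20)/6 = 60/6 = 10; σ²_D = ((20−4)/6)² = 7.111
te_E = (8 + 4·13 + 18)/6 = 78/6 = 13; σ²_E = ((18−8)/6)² = 2.778
te_F = (4 + 4·5 + 6)/6 = 30/6 = 5; σ²_F = ((6−4)/6)² = 0.111
te_G = (1 + 4·2 + 9)/6 = 18/6 = 3; σ²_G = ((9−1)/6)² = 1.778
te_H = (11 + 4·12 + 19)/6 = 78/6 = 13; σ²_H = ((19−11)/6)² = 1.778
te_I = (8 + 4·14 + 26)/6 = 90/6 = 15; σ²_I = ((26−8)/6)² = 9.000
te_J = (3 + 4·6 + 21)/6 = 48/6 = 8; σ²_J = ((21−3)/6)² = 9.000

Forward pass:
ES_A = 0; EF_A = 10
ES_B = 10; EF_B = 10+7 = 17
ES_C = 10; EF_C = 10+13 = 23
ES_D = 10; EF_D = 10+10 = 20
ES_E = 23; EF_E = 23+13 = 36
ES_F = max(EF_C=23, EF_D=20) = 23; EF_F = 23+5 = 28
ES_G = 10; EF_G = 10+3 = 13
ES_H = 36; EF_H = 36+13 = 49
ES_I = max(EF_A=10, EF_D=20) = 20; EF_I = 20+15 = 35
ES_J = max(EF_B=17, EF_D=20, EF_F=28, EF_G=13, EF_H=49, EF_I=35) = 49; EF_J = 49+8 = 57
Expected project duration μ = 57 weeks. Critical path: A → C → E → H → J.

Variance along critical path = 1.778 + 5.444 + 2.778 + 1.778 + 9.000 = 20.778; σ = √20.778 = 4.558 weeks.
Z = (63 − 57) / 4.558 = 1.316
P(T ≤ 63) = Φ(1.316) ≈ 0.906

0.906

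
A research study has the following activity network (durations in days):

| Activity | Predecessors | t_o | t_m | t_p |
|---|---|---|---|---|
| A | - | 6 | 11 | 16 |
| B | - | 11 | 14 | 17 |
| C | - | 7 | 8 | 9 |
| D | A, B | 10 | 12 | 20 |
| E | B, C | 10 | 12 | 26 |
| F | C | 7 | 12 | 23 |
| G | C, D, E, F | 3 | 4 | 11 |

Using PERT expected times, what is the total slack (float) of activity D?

te_A = (6 + 4·11 + 16)/6 = 66/6 = 11
te_B = (11 + 4·14 + 17)/6 = 84/6 = 14
te_C = (7 + 4·8 + 9)/6 = 48/6 = 8
te_D = (10 + 4·12 + 20)/6 = 78/6 = 13
te_E = (10 + 4·12 + 26)/6 = 84/6 = 14
te_F = (7 + 4·12 + 23)/6 = 78/6 = 13
te_G = (3 + 4·4 + 11)/6 = 30/6 = 5

Forward pass:
ES_A = 0; EF_A = 11
ES_B = 0; EF_B = 14
ES_C = 0; EF_C = 8
ES_D = max(EF_A=11, EF_B=14) = 14; EF_D = 14+13 = 27
ES_E = max(EF_B=14, EF_C=8) = 14; EF_E = 14+14 = 28
ES_F = 8; EF_F = 8+13 = 21
ES_G = max(EF_C=8, EF_D=27, EF_E=28, EF_F=21) = 28; EF_G = 28+5 = 33
Expected project duration μ = 33 days. Critical path: B → E → G.

Backward pass:
LF_G = 33; LS_G = 33−5 = 28
LF_F = LS_G = 28; LS_F = 28−13 = 15
LF_E = LS_G = 28; LS_E = 28−14 = 14
LF_D = LS_G = 28; LS_D = 28−13 = 15
LF_C = min(LS_E=14, LS_F=15, LS_G=28) = 14; LS_C = 14−8 = 6
LF_B = min(LS_D=15, LS_E=14) = 14; LS_B = 14−14 = 0
LF_A = LS_D = 15; LS_A = 15−11 = 4
Slack_D = LS_D − ES_D = 15 − 14 = 1

1 days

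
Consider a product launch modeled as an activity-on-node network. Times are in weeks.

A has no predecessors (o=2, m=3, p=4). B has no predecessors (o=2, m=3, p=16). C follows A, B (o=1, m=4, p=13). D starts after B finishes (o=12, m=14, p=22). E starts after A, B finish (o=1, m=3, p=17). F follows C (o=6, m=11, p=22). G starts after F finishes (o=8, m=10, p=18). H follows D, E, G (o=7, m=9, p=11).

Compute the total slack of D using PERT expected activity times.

13 weeks

te_A = (2 + 4·3 + 4)/6 = 18/6 = 3
te_B = (2 + 4·3 + 16)/6 = 30/6 = 5
te_C = (1 + 4·4 + 13)/6 = 30/6 = 5
te_D = (12 + 4·14 + 22)/6 = 90/6 = 15
te_E = (1 + 4·3 + 17)/6 = 30/6 = 5
te_F = (6 + 4·11 + 22)/6 = 72/6 = 12
te_G = (8 + 4·10 + 18)/6 = 66/6 = 11
te_H = (7 + 4·9 + 11)/6 = 54/6 = 9

Forward pass:
ES_A = 0; EF_A = 3
ES_B = 0; EF_B = 5
ES_C = max(EF_A=3, EF_B=5) = 5; EF_C = 5+5 = 10
ES_D = 5; EF_D = 5+15 = 20
ES_E = max(EF_A=3, EF_B=5) = 5; EF_E = 5+5 = 10
ES_F = 10; EF_F = 10+12 = 22
ES_G = 22; EF_G = 22+11 = 33
ES_H = max(EF_D=20, EF_E=10, EF_G=33) = 33; EF_H = 33+9 = 42
Expected project duration μ = 42 weeks. Critical path: B → C → F → G → H.

Backward pass:
LF_H = 42; LS_H = 42−9 = 33
LF_G = LS_H = 33; LS_G = 33−11 = 22
LF_F = LS_G = 22; LS_F = 22−12 = 10
LF_E = LS_H = 33; LS_E = 33−5 = 28
LF_D = LS_H = 33; LS_D = 33−15 = 18
LF_C = LS_F = 10; LS_C = 10−5 = 5
LF_B = min(LS_C=5, LS_D=18, LS_E=28) = 5; LS_B = 5−5 = 0
LF_A = min(LS_C=5, LS_E=28) = 5; LS_A = 5−3 = 2
Slack_D = LS_D − ES_D = 18 − 5 = 13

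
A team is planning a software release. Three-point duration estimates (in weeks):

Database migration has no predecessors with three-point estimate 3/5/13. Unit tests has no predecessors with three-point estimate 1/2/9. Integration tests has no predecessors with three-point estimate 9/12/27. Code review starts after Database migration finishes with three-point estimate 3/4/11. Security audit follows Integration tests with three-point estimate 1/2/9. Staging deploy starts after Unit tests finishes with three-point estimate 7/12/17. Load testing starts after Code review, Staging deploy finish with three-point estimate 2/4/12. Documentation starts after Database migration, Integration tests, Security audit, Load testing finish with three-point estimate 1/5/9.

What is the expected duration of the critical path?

te_Database migration = (3 + 4·5 + 13)/6 = 36/6 = 6
te_Unit tests = (1 + 4·2 + 9)/6 = 18/6 = 3
te_Integration tests = (9 + 4·12 + 27)/6 = 84/6 = 14
te_Code review = (3 + 4·4 + 11)/6 = 30/6 = 5
te_Security audit = (1 + 4·2 + 9)/6 = 18/6 = 3
te_Staging deploy = (7 + 4·12 + 17)/6 = 72/6 = 12
te_Load testing = (2 + 4·4 + 12)/6 = 30/6 = 5
te_Documentation = (1 + 4·5 + 9)/6 = 30/6 = 5

Forward pass:
ES_Database migration = 0; EF_Database migration = 6
ES_Unit tests = 0; EF_Unit tests = 3
ES_Integration tests = 0; EF_Integration tests = 14
ES_Code review = 6; EF_Code review = 6+5 = 11
ES_Security audit = 14; EF_Security audit = 14+3 = 17
ES_Staging deploy = 3; EF_Staging deploy = 3+12 = 15
ES_Load testing = max(EF_Code review=11, EF_Staging deploy=15) = 15; EF_Load testing = 15+5 = 20
ES_Documentation = max(EF_Database migration=6, EF_Integration tests=14, EF_Security audit=17, EF_Load testing=20) = 20; EF_Documentation = 20+5 = 25
Expected project duration μ = 25 weeks. Critical path: Unit tests → Staging deploy → Load testing → Documentation.

25 weeks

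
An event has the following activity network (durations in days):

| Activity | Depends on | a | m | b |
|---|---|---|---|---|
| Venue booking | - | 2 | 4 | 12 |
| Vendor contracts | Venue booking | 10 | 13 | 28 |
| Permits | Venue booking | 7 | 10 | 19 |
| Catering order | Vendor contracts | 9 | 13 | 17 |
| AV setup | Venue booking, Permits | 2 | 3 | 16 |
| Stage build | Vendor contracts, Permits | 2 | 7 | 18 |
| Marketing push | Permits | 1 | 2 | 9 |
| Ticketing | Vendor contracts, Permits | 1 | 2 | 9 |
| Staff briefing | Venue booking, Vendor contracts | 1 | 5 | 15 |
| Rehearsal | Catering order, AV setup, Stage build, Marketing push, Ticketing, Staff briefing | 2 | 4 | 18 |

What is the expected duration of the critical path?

te_Venue booking = (2 + 4·4 + 12)/6 = 30/6 = 5
te_Vendor contracts = (10 + 4·13 + 28)/6 = 90/6 = 15
te_Permits = (7 + 4·10 + 19)/6 = 66/6 = 11
te_Catering order = (9 + 4·13 + 17)/6 = 78/6 = 13
te_AV setup = (2 + 4·3 + 16)/6 = 30/6 = 5
te_Stage build = (2 + 4·7 + 18)/6 = 48/6 = 8
te_Marketing push = (1 + 4·2 + 9)/6 = 18/6 = 3
te_Ticketing = (1 + 4·2 + 9)/6 = 18/6 = 3
te_Staff briefing = (1 + 4·5 + 15)/6 = 36/6 = 6
te_Rehearsal = (2 + 4·4 + 18)/6 = 36/6 = 6

Forward pass:
ES_Venue booking = 0; EF_Venue booking = 5
ES_Vendor contracts = 5; EF_Vendor contracts = 5+15 = 20
ES_Permits = 5; EF_Permits = 5+11 = 16
ES_Catering order = 20; EF_Catering order = 20+13 = 33
ES_AV setup = max(EF_Venue booking=5, EF_Permits=16) = 16; EF_AV setup = 16+5 = 21
ES_Stage build = max(EF_Vendor contracts=20, EF_Permits=16) = 20; EF_Stage build = 20+8 = 28
ES_Marketing push = 16; EF_Marketing push = 16+3 = 19
ES_Ticketing = max(EF_Vendor contracts=20, EF_Permits=16) = 20; EF_Ticketing = 20+3 = 23
ES_Staff briefing = max(EF_Venue booking=5, EF_Vendor contracts=20) = 20; EF_Staff briefing = 20+6 = 26
ES_Rehearsal = max(EF_Catering order=33, EF_AV setup=21, EF_Stage build=28, EF_Marketing push=19, EF_Ticketing=23, EF_Staff briefing=26) = 33; EF_Rehearsal = 33+6 = 39
Expected project duration μ = 39 days. Critical path: Venue booking → Vendor contracts → Catering order → Rehearsal.

39 days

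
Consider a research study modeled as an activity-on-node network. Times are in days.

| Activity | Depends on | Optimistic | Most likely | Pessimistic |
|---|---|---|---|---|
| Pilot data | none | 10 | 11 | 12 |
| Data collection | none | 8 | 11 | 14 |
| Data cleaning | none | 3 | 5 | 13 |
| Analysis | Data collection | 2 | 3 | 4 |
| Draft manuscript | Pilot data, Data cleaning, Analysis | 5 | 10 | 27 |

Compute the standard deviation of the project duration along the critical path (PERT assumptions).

3.82 days

te_Pilot data = (10 + 4·11 + 12)/6 = 66/6 = 11; σ²_Pilot data = ((12−10)/6)² = 0.111
te_Data collection = (8 + 4·11 + 14)/6 = 66/6 = 11; σ²_Data collection = ((14−8)/6)² = 1.000
te_Data cleaning = (3 + 4·5 + 13)/6 = 36/6 = 6; σ²_Data cleaning = ((13−3)/6)² = 2.778
te_Analysis = (2 + 4·3 + 4)/6 = 18/6 = 3; σ²_Analysis = ((4−2)/6)² = 0.111
te_Draft manuscript = (5 + 4·10 + 27)/6 = 72/6 = 12; σ²_Draft manuscript = ((27−5)/6)² = 13.444

Forward pass:
ES_Pilot data = 0; EF_Pilot data = 11
ES_Data collection = 0; EF_Data collection = 11
ES_Data cleaning = 0; EF_Data cleaning = 6
ES_Analysis = 11; EF_Analysis = 11+3 = 14
ES_Draft manuscript = max(EF_Pilot data=11, EF_Data cleaning=6, EF_Analysis=14) = 14; EF_Draft manuscript = 14+12 = 26
Expected project duration μ = 26 days. Critical path: Data collection → Analysis → Draft manuscript.

Variance along critical path = 1.000 + 0.111 + 13.444 = 14.556
σ = √14.556 = 3.815 days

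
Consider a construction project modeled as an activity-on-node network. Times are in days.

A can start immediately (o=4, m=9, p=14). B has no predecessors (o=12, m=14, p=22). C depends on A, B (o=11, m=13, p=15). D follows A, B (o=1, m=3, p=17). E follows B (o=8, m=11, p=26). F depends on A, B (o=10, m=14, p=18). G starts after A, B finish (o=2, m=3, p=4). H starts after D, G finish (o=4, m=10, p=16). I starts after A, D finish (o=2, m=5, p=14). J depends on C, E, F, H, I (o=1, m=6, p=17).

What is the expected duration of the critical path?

37 days

te_A = (4 + 4·9 + 14)/6 = 54/6 = 9
te_B = (12 + 4·14 + 22)/6 = 90/6 = 15
te_C = (11 + 4·13 + 15)/6 = 78/6 = 13
te_D = (1 + 4·3 + 17)/6 = 30/6 = 5
te_E = (8 + 4·11 + 26)/6 = 78/6 = 13
te_F = (10 + 4·14 + 18)/6 = 84/6 = 14
te_G = (2 + 4·3 + 4)/6 = 18/6 = 3
te_H = (4 + 4·10 + 16)/6 = 60/6 = 10
te_I = (2 + 4·5 + 14)/6 = 36/6 = 6
te_J = (1 + 4·6 + 17)/6 = 42/6 = 7

Forward pass:
ES_A = 0; EF_A = 9
ES_B = 0; EF_B = 15
ES_C = max(EF_A=9, EF_B=15) = 15; EF_C = 15+13 = 28
ES_D = max(EF_A=9, EF_B=15) = 15; EF_D = 15+5 = 20
ES_E = 15; EF_E = 15+13 = 28
ES_F = max(EF_A=9, EF_B=15) = 15; EF_F = 15+14 = 29
ES_G = max(EF_A=9, EF_B=15) = 15; EF_G = 15+3 = 18
ES_H = max(EF_D=20, EF_G=18) = 20; EF_H = 20+10 = 30
ES_I = max(EF_A=9, EF_D=20) = 20; EF_I = 20+6 = 26
ES_J = max(EF_C=28, EF_E=28, EF_F=29, EF_H=30, EF_I=26) = 30; EF_J = 30+7 = 37
Expected project duration μ = 37 days. Critical path: B → D → H → J.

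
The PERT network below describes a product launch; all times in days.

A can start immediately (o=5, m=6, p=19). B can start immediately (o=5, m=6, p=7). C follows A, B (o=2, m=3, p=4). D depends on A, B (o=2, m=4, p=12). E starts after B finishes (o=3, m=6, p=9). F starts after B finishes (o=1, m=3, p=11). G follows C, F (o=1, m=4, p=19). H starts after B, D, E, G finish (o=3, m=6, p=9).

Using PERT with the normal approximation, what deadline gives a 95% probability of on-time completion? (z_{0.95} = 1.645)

te_A = (5 + 4·6 + 19)/6 = 48/6 = 8; σ²_A = ((19−5)/6)² = 5.444
te_B = (5 + 4·6 + 7)/6 = 36/6 = 6; σ²_B = ((7−5)/6)² = 0.111
te_C = (2 + 4·3 + 4)/6 = 18/6 = 3; σ²_C = ((4−2)/6)² = 0.111
te_D = (2 + 4·4 + 12)/6 = 30/6 = 5; σ²_D = ((12−2)/6)² = 2.778
te_E = (3 + 4·6 + 9)/6 = 36/6 = 6; σ²_E = ((9−3)/6)² = 1.000
te_F = (1 + 4·3 + 11)/6 = 24/6 = 4; σ²_F = ((11−1)/6)² = 2.778
te_G = (1 + 4·4 + 19)/6 = 36/6 = 6; σ²_G = ((19−1)/6)² = 9.000
te_H = (3 + 4·6 + 9)/6 = 36/6 = 6; σ²_H = ((9−3)/6)² = 1.000

Forward pass:
ES_A = 0; EF_A = 8
ES_B = 0; EF_B = 6
ES_C = max(EF_A=8, EF_B=6) = 8; EF_C = 8+3 = 11
ES_D = max(EF_A=8, EF_B=6) = 8; EF_D = 8+5 = 13
ES_E = 6; EF_E = 6+6 = 12
ES_F = 6; EF_F = 6+4 = 10
ES_G = max(EF_C=11, EF_F=10) = 11; EF_G = 11+6 = 17
ES_H = max(EF_B=6, EF_D=13, EF_E=12, EF_G=17) = 17; EF_H = 17+6 = 23
Expected project duration μ = 23 days. Critical path: A → C → G → H.

Variance along critical path = 5.444 + 0.111 + 9.000 + 1.000 = 15.556; σ = 3.944 days.
D = μ + z·σ = 23 + 1.645·3.944 = 29.5 days

29.5 days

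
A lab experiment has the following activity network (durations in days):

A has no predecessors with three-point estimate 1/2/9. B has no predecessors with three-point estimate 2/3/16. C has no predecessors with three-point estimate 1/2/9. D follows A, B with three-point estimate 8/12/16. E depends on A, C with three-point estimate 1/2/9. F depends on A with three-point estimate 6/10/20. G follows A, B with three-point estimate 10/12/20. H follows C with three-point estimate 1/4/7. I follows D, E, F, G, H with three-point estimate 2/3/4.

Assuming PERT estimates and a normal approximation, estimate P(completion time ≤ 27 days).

te_A = (1 + 4·2 + 9)/6 = 18/6 = 3; σ²_A = ((9−1)/6)² = 1.778
te_B = (2 + 4·3 + 16)/6 = 30/6 = 5; σ²_B = ((16−2)/6)² = 5.444
te_C = (1 + 4·2 + 9)/6 = 18/6 = 3; σ²_C = ((9−1)/6)² = 1.778
te_D = (8 + 4·12 + 16)/6 = 72/6 = 12; σ²_D = ((16−8)/6)² = 1.778
te_E = (1 + 4·2 + 9)/6 = 18/6 = 3; σ²_E = ((9−1)/6)² = 1.778
te_F = (6 + 4·10 + 20)/6 = 66/6 = 11; σ²_F = ((20−6)/6)² = 5.444
te_G = (10 + 4·12 + 20)/6 = 78/6 = 13; σ²_G = ((20−10)/6)² = 2.778
te_H = (1 + 4·4 + 7)/6 = 24/6 = 4; σ²_H = ((7−1)/6)² = 1.000
te_I = (2 + 4·3 + 4)/6 = 18/6 = 3; σ²_I = ((4−2)/6)² = 0.111

Forward pass:
ES_A = 0; EF_A = 3
ES_B = 0; EF_B = 5
ES_C = 0; EF_C = 3
ES_D = max(EF_A=3, EF_B=5) = 5; EF_D = 5+12 = 17
ES_E = max(EF_A=3, EF_C=3) = 3; EF_E = 3+3 = 6
ES_F = 3; EF_F = 3+11 = 14
ES_G = max(EF_A=3, EF_B=5) = 5; EF_G = 5+13 = 18
ES_H = 3; EF_H = 3+4 = 7
ES_I = max(EF_D=17, EF_E=6, EF_F=14, EF_G=18, EF_H=7) = 18; EF_I = 18+3 = 21
Expected project duration μ = 21 days. Critical path: B → G → I.

Variance along critical path = 5.444 + 2.778 + 0.111 = 8.333; σ = √8.333 = 2.887 days.
Z = (27 − 21) / 2.887 = 2.078
P(T ≤ 27) = Φ(2.078) ≈ 0.981

0.981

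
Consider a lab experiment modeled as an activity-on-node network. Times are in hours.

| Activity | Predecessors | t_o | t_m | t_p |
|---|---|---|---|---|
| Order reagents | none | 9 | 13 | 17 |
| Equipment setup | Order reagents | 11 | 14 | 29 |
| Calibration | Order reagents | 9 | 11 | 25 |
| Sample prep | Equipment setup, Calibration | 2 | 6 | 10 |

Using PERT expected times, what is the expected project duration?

35 hours

te_Order reagents = (9 + 4·13 + 17)/6 = 78/6 = 13
te_Equipment setup = (11 + 4·14 + 29)/6 = 96/6 = 16
te_Calibration = (9 + 4·11 + 25)/6 = 78/6 = 13
te_Sample prep = (2 + 4·6 + 10)/6 = 36/6 = 6

Forward pass:
ES_Order reagents = 0; EF_Order reagents = 13
ES_Equipment setup = 13; EF_Equipment setup = 13+16 = 29
ES_Calibration = 13; EF_Calibration = 13+13 = 26
ES_Sample prep = max(EF_Equipment setup=29, EF_Calibration=26) = 29; EF_Sample prep = 29+6 = 35
Expected project duration μ = 35 hours. Critical path: Order reagents → Equipment setup → Sample prep.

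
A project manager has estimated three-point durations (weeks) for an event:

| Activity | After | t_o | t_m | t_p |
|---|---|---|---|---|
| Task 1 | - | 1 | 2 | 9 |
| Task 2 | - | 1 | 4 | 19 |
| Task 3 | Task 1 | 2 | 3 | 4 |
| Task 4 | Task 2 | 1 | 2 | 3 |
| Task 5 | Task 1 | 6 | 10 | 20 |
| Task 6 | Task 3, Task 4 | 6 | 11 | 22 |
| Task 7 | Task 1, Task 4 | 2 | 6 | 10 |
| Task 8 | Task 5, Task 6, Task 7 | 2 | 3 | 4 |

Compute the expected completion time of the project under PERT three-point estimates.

23 weeks

te_Task 1 = (1 + 4·2 + 9)/6 = 18/6 = 3
te_Task 2 = (1 + 4·4 + 19)/6 = 36/6 = 6
te_Task 3 = (2 + 4·3 + 4)/6 = 18/6 = 3
te_Task 4 = (1 + 4·2 + 3)/6 = 12/6 = 2
te_Task 5 = (6 + 4·10 + 20)/6 = 66/6 = 11
te_Task 6 = (6 + 4·11 + 22)/6 = 72/6 = 12
te_Task 7 = (2 + 4·6 + 10)/6 = 36/6 = 6
te_Task 8 = (2 + 4·3 + 4)/6 = 18/6 = 3

Forward pass:
ES_Task 1 = 0; EF_Task 1 = 3
ES_Task 2 = 0; EF_Task 2 = 6
ES_Task 3 = 3; EF_Task 3 = 3+3 = 6
ES_Task 4 = 6; EF_Task 4 = 6+2 = 8
ES_Task 5 = 3; EF_Task 5 = 3+11 = 14
ES_Task 6 = max(EF_Task 3=6, EF_Task 4=8) = 8; EF_Task 6 = 8+12 = 20
ES_Task 7 = max(EF_Task 1=3, EF_Task 4=8) = 8; EF_Task 7 = 8+6 = 14
ES_Task 8 = max(EF_Task 5=14, EF_Task 6=20, EF_Task 7=14) = 20; EF_Task 8 = 20+3 = 23
Expected project duration μ = 23 weeks. Critical path: Task 2 → Task 4 → Task 6 → Task 8.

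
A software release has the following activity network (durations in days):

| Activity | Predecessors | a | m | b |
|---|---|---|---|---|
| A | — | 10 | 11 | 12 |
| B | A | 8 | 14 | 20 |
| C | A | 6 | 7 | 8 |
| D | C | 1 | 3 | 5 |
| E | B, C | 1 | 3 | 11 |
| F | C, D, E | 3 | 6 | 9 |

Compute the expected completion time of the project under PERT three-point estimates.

35 days

te_A = (10 + 4·11 + 12)/6 = 66/6 = 11
te_B = (8 + 4·14 + 20)/6 = 84/6 = 14
te_C = (6 + 4·7 + 8)/6 = 42/6 = 7
te_D = (1 + 4·3 + 5)/6 = 18/6 = 3
te_E = (1 + 4·3 + 11)/6 = 24/6 = 4
te_F = (3 + 4·6 + 9)/6 = 36/6 = 6

Forward pass:
ES_A = 0; EF_A = 11
ES_B = 11; EF_B = 11+14 = 25
ES_C = 11; EF_C = 11+7 = 18
ES_D = 18; EF_D = 18+3 = 21
ES_E = max(EF_B=25, EF_C=18) = 25; EF_E = 25+4 = 29
ES_F = max(EF_C=18, EF_D=21, EF_E=29) = 29; EF_F = 29+6 = 35
Expected project duration μ = 35 days. Critical path: A → B → E → F.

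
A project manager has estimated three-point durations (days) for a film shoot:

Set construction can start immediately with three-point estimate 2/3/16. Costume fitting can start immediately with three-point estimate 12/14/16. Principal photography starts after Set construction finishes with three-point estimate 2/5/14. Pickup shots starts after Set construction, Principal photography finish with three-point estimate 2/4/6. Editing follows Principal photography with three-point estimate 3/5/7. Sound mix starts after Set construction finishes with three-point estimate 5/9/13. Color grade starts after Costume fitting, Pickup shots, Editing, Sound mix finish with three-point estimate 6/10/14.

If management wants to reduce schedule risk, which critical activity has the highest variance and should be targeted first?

Set construction

te_Set construction = (2 + 4·3 + 16)/6 = 30/6 = 5; σ²_Set construction = ((16−2)/6)² = 5.444
te_Costume fitting = (12 + 4·14 + 16)/6 = 84/6 = 14; σ²_Costume fitting = ((16−12)/6)² = 0.444
te_Principal photography = (2 + 4·5 + 14)/6 = 36/6 = 6; σ²_Principal photography = ((14−2)/6)² = 4.000
te_Pickup shots = (2 + 4·4 + 6)/6 = 24/6 = 4; σ²_Pickup shots = ((6−2)/6)² = 0.444
te_Editing = (3 + 4·5 + 7)/6 = 30/6 = 5; σ²_Editing = ((7−3)/6)² = 0.444
te_Sound mix = (5 + 4·9 + 13)/6 = 54/6 = 9; σ²_Sound mix = ((13−5)/6)² = 1.778
te_Color grade = (6 + 4·10 + 14)/6 = 60/6 = 10; σ²_Color grade = ((14−6)/6)² = 1.778

Forward pass:
ES_Set construction = 0; EF_Set construction = 5
ES_Costume fitting = 0; EF_Costume fitting = 14
ES_Principal photography = 5; EF_Principal photography = 5+6 = 11
ES_Pickup shots = max(EF_Set construction=5, EF_Principal photography=11) = 11; EF_Pickup shots = 11+4 = 15
ES_Editing = 11; EF_Editing = 11+5 = 16
ES_Sound mix = 5; EF_Sound mix = 5+9 = 14
ES_Color grade = max(EF_Costume fitting=14, EF_Pickup shots=15, EF_Editing=16, EF_Sound mix=14) = 16; EF_Color grade = 16+10 = 26
Expected project duration μ = 26 days. Critical path: Set construction → Principal photography → Editing → Color grade.

Variances on critical path: σ²_Set construction=5.444, σ²_Principal photography=4.000, σ²_Editing=0.444, σ²_Color grade=1.778.
Largest is σ²_Set construction = 5.444.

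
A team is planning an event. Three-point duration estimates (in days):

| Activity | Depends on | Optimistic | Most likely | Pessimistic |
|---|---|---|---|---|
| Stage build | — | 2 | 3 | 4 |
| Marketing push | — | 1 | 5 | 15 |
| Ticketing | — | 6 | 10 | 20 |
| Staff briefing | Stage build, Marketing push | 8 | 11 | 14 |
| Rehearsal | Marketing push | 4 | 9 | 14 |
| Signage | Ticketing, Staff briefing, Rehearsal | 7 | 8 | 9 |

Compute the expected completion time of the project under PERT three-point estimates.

25 days

te_Stage build = (2 + 4·3 + 4)/6 = 18/6 = 3
te_Marketing push = (1 + 4·5 + 15)/6 = 36/6 = 6
te_Ticketing = (6 + 4·10 + 20)/6 = 66/6 = 11
te_Staff briefing = (8 + 4·11 + 14)/6 = 66/6 = 11
te_Rehearsal = (4 + 4·9 + 14)/6 = 54/6 = 9
te_Signage = (7 + 4·8 + 9)/6 = 48/6 = 8

Forward pass:
ES_Stage build = 0; EF_Stage build = 3
ES_Marketing push = 0; EF_Marketing push = 6
ES_Ticketing = 0; EF_Ticketing = 11
ES_Staff briefing = max(EF_Stage build=3, EF_Marketing push=6) = 6; EF_Staff briefing = 6+11 = 17
ES_Rehearsal = 6; EF_Rehearsal = 6+9 = 15
ES_Signage = max(EF_Ticketing=11, EF_Staff briefing=17, EF_Rehearsal=15) = 17; EF_Signage = 17+8 = 25
Expected project duration μ = 25 days. Critical path: Marketing push → Staff briefing → Signage.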